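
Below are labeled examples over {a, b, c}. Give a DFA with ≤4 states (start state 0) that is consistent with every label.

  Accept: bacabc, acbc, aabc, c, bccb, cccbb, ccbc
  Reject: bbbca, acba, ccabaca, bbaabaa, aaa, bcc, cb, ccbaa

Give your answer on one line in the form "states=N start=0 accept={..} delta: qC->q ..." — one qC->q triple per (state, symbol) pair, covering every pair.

states=4 start=0 accept={1,3} delta: 0a->0 0b->0 0c->1 1a->0 1b->0 1c->2 2a->0 2b->3 2c->2 3a->0 3b->1 3c->1

Fold the examples into a partial DFA from state 0: repeatedly fix the first undefined (state, symbol) met by the shortest-then-alphabetical prefix, trying targets in increasing order and rejecting any under which an Accept and a Reject string meet in one state with the same remainder; add a state when all current targets are rejected. Accepting states are where Accept strings end.
a: 0a undefined. 0a->0: ok.
b: 0b undefined. 0b->0: ok.
c: 0c undefined. 0c->0: no, bacabc/bbbca meet in 0. Open state 1: 0c->1.
cb: 1b undefined. 1b->0: ok.
cc: 1c undefined. 1c->0: no, bccb/acba meet in 0. 1c->1: no, acbc/bcc meet in 1. Open state 2: 1c->2.
cca: 2a undefined. 2a->0: ok.
ccb: 2b undefined. 2b->0: no, bccb/acba meet in 0. 2b->1: no, ccbc/bcc meet in 2. 2b->2: no, bccb/bcc meet in 2. Open state 3: 2b->3.
ccc: 2c undefined. 2c->0: no, cccbb/acba meet in 0. 2c->1: no, cccbb/acba meet in 0. 2c->2: ok.
baca: 1a undefined. 1a->0: ok.
ccba: 3a undefined. 3a->0: ok.
ccbc: 3c undefined. 3c->0: no, ccbc/bbbca meet in 0. 3c->1: ok.
cccbb: 3b undefined. 3b->0: no, cccbb/bbbca meet in 0. 3b->1: ok.
All examples now run through 4 states with every (state, symbol) defined. Accept strings end in {1,3}, Reject strings end in {0,2}; accept={1,3}.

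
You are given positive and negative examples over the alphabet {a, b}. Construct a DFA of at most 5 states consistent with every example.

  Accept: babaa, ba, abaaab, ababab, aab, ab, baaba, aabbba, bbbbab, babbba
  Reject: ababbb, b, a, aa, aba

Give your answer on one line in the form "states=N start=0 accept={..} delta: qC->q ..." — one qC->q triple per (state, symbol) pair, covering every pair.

Fold the examples into a partial DFA from state 0: repeatedly fix the first undefined (state, symbol) met by the shortest-then-alphabetical prefix, trying targets in increasing order and rejecting any under which an Accept and a Reject string meet in one state with the same remainder; add a state when all current targets are rejected. Accepting states are where Accept strings end.
a: 0a undefined. 0a->0: no, ba/aba meet in 0 with "ba" left. Open state 1: 0a->1.
b: 0b undefined. 0b->0: no, ba/a meet in 1. 0b->1: no, ba/aa meet in 1 with "a" left. Open state 2: 0b->2.
aa: 1a undefined. 1a->0: no, aab/b meet in 2. 1a->1: ok.
ab: 1b undefined. 1b->0: ok.
ba: 2a undefined. 2a->0: no, babaa/a meet in 1. 2a->1: no, babaa/a meet in 1. 2a->2: no, ba/b meet in 2. Open state 3: 2a->3.
bb: 2b undefined. 2b->0: no, abaaab/ababbb meet in 0. 2b->1: no, aabbba/ababbb meet in 1. 2b->2: ok.
baa: 3a undefined. 3a->0: ok.
bab: 3b undefined. 3b->0: no, babaa/a meet in 1. 3b->1: no, babaa/a meet in 1. 3b->2: no, bbbbab/ababbb meet in 2. 3b->3: no, babaa/a meet in 1. Open state 4: 3b->4.
baba: 4a undefined. 4a->0: no, babaa/a meet in 1. 4a->1: no, babaa/a meet in 1. 4a->2: ok.
babb: 4b undefined. 4b->0: ok.
All examples now run through 5 states with every (state, symbol) defined. Accept strings end in {0,3,4}, Reject strings end in {1,2}; accept={0,3,4}.

states=5 start=0 accept={0,3,4} delta: 0a->1 0b->2 1a->1 1b->0 2a->3 2b->2 3a->0 3b->4 4a->2 4b->0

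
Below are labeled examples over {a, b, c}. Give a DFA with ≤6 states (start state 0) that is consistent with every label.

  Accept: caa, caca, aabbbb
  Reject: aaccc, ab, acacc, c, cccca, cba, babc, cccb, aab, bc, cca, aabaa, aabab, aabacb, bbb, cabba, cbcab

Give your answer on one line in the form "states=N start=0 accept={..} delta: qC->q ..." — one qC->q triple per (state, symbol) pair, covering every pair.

states=5 start=0 accept={3} delta: 0a->0 0b->1 0c->2 1a->0 1b->2 1c->0 2a->3 2b->4 2c->0 3a->3 3b->0 3c->2 4a->0 4b->3 4c->0

Grow the machine one transition at a time. Run the examples from 0; the earliest place one falls off (shortest prefix, ties alphabetical) gets sent to the lowest-numbered state that keeps every Accept/Reject pair distinguishable — a pair clashes when both reach the same state with identical unread suffix — and to a fresh state only if none does.
a: 0a undefined. 0a->0: ok.
b: 0b undefined. 0b->0: no, aabbbb/ab meet in 0. Open state 1: 0b->1.
c: 0c undefined. 0c->0: no, caa/aaccc meet in 0. 0c->1: no, caa/aabaa meet in 1 with "aa" left. Open state 2: 0c->2.
ba: 1a undefined. 1a->0: ok.
bb: 1b undefined. 1b->0: no, aabbbb/aabaa meet in 0. 1b->1: no, aabbbb/ab meet in 1. 1b->2: ok.
bc: 1c undefined. 1c->0: ok.
ca: 2a undefined. 2a->0: no, caa/babc meet in 0. 2a->1: no, caa/babc meet in 0. 2a->2: no, caa/c meet in 2. Open state 3: 2a->3.
cb: 2b undefined. 2b->0: no, aabbbb/ab meet in 1. 2b->1: no, aabbbb/c meet in 2. 2b->2: no, aabbbb/c meet in 2. 2b->3: no, caa/cba meet in 3 with "a" left. Open state 4: 2b->4.
cc: 2c undefined. 2c->0: ok.
caa: 3a undefined. 3a->0: no, caa/cccca meet in 0. 3a->1: no, caa/ab meet in 1. 3a->2: no, caa/aaccc meet in 2. 3a->3: ok.
cab: 3b undefined. 3b->0: ok.
cac: 3c undefined. 3c->0: no, caca/cccca meet in 0. 3c->1: no, caca/acacc meet in 0. 3c->2: ok.
cba: 4a undefined. 4a->0: ok.
cbc: 4c undefined. 4c->0: ok.
aabbbb: 4b undefined. 4b->0: no, aabbbb/acacc meet in 0. 4b->1: no, aabbbb/ab meet in 1. 4b->2: no, aabbbb/aaccc meet in 2. 4b->3: ok.
All examples now run through 5 states with every (state, symbol) defined. Accept strings end in {3}, Reject strings end in {0,1,2,4}; accept={3}.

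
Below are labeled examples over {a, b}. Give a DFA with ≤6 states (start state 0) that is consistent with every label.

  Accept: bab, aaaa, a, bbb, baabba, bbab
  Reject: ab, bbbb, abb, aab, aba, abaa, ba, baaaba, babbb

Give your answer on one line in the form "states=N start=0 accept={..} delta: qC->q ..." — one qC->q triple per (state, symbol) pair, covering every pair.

states=5 start=0 accept={0,3} delta: 0a->0 0b->1 1a->2 1b->2 2a->2 2b->3 3a->1 3b->4 4a->0 4b->1

Grow the machine one transition at a time. Run the examples from 0; the earliest place one falls off (shortest prefix, ties alphabetical) gets sent to the lowest-numbered state that keeps every Accept/Reject pair distinguishable — a pair clashes when both reach the same state with identical unread suffix — and to a fresh state only if none does.
a: 0a undefined. 0a->0: ok.
b: 0b undefined. 0b->0: no, bab/ab meet in 0. Open state 1: 0b->1.
ba: 1a undefined. 1a->0: no, bab/ab meet in 1. 1a->1: no, bab/abb meet in 1 with "b" left. Open state 2: 1a->2.
bb: 1b undefined. 1b->0: no, aaaa/bbbb meet in 0. 1b->1: no, bbb/ab meet in 1. 1b->2: ok.
baa: 2a undefined. 2a->0: no, aaaa/abaa meet in 0. 2a->1: no, baabba/baaaba meet in 2 with "ba" left. 2a->2: ok.
bab: 2b undefined. 2b->0: no, bab/baaaba meet in 0. 2b->1: no, bab/ab meet in 1. 2b->2: no, bab/bbbb meet in 2. Open state 3: 2b->3.
babb: 3b undefined. 3b->0: no, aaaa/bbbb meet in 0. 3b->1: no, baabba/abb meet in 2. 3b->2: no, bab/babbb meet in 3. 3b->3: no, bab/bbbb meet in 3. Open state 4: 3b->4.
babbb: 4b undefined. 4b->0: no, aaaa/babbb meet in 0. 4b->1: ok.
baaaba: 3a undefined. 3a->0: no, aaaa/baaaba meet in 0. 3a->1: ok.
baabba: 4a undefined. 4a->0: ok.
All examples now run through 5 states with every (state, symbol) defined. Accept strings end in {0,3}, Reject strings end in {1,2,4}; accept={0,3}.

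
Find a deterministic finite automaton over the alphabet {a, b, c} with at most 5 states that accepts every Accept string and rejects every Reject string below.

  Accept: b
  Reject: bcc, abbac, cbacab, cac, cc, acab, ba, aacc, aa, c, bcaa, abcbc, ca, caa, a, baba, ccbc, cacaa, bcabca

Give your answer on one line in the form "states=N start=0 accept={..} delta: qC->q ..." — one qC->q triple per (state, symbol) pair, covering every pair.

State merging on the prefix tree: take the shortest (then alphabetical) example prefix whose next move is undefined and point that move at state 0, else 1, else 2, ...; a target is out if some Accept/Reject pair would then sit in one state with the same input left (inseparable). If every existing state is out, open a new one.
a: 0a undefined. 0a->0: ok.
b: 0b undefined. 0b->0: no, b/ba meet in 0. Open state 1: 0b->1.
c: 0c undefined. 0c->0: no, b/acab meet in 1. 0c->1: no, b/c meet in 1. Open state 2: 0c->2.
ba: 1a undefined. 1a->0: ok.
bc: 1c undefined. 1c->0: ok.
ca: 2a undefined. 2a->0: no, b/acab meet in 1. 2a->1: no, b/ca meet in 1. 2a->2: ok.
cb: 2b undefined. 2b->0: ok.
cc: 2c undefined. 2c->0: ok.
abb: 1b undefined. 1b->0: ok.
All examples now run through 3 states with every (state, symbol) defined. Accept strings end in {1}, Reject strings end in {0,2}; accept={1}.

states=3 start=0 accept={1} delta: 0a->0 0b->1 0c->2 1a->0 1b->0 1c->0 2a->2 2b->0 2c->0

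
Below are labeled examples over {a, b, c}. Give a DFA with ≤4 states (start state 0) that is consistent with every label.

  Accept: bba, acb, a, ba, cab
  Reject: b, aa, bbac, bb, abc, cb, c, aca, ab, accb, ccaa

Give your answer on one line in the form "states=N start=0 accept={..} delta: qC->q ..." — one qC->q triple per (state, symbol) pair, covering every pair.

Fold the examples into a partial DFA from state 0: repeatedly fix the first undefined (state, symbol) met by the shortest-then-alphabetical prefix, trying targets in increasing order and rejecting any under which an Accept and a Reject string meet in one state with the same remainder; add a state when all current targets are rejected. Accepting states are where Accept strings end.
a: 0a undefined. 0a->0: no, acb/cb meet in 0 with "cb" left. Open state 1: 0a->1.
b: 0b undefined. 0b->0: ok.
c: 0c undefined. 0c->0: no, cab/ab meet in 1 with "b" left. 0c->1: no, bba/c meet in 1. Open state 2: 0c->2.
aa: 1a undefined. 1a->0: ok.
ab: 1b undefined. 1b->0: ok.
ac: 1c undefined. 1c->0: no, bba/aca meet in 1. 1c->1: no, bba/bbac meet in 1. 1c->2: no, acb/cb meet in 2 with "b" left. Open state 3: 1c->3.
ca: 2a undefined. 2a->0: no, cab/b meet in 0. 2a->1: no, cab/b meet in 0. 2a->2: no, cab/cb meet in 2 with "b" left. 2a->3: ok.
cb: 2b undefined. 2b->0: ok.
cc: 2c undefined. 2c->0: ok.
aca: 3a undefined. 3a->0: ok.
acb: 3b undefined. 3b->0: no, acb/b meet in 0. 3b->1: ok.
acc: 3c undefined. 3c->0: ok.
All examples now run through 4 states with every (state, symbol) defined. Accept strings end in {1}, Reject strings end in {0,2,3}; accept={1}.

states=4 start=0 accept={1} delta: 0a->1 0b->0 0c->2 1a->0 1b->0 1c->3 2a->3 2b->0 2c->0 3a->0 3b->1 3c->0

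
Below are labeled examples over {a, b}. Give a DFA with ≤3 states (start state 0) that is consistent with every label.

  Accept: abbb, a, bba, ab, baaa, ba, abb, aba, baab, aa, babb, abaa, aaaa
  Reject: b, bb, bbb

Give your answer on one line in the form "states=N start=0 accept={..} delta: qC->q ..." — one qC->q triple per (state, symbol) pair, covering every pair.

states=2 start=0 accept={1} delta: 0a->1 0b->0 1a->1 1b->1

Fold the examples into a partial DFA from state 0: repeatedly fix the first undefined (state, symbol) met by the shortest-then-alphabetical prefix, trying targets in increasing order and rejecting any under which an Accept and a Reject string meet in one state with the same remainder; add a state when all current targets are rejected. Accepting states are where Accept strings end.
a: 0a undefined. 0a->0: no, abbb/bbb meet in 0 with "bbb" left. Open state 1: 0a->1.
b: 0b undefined. 0b->0: ok.
aa: 1a undefined. 1a->0: no, baab/b meet in 0. 1a->1: ok.
ab: 1b undefined. 1b->0: no, abbb/b meet in 0. 1b->1: ok.
All examples now run through 2 states with every (state, symbol) defined. Accept strings end in {1}, Reject strings end in {0}; accept={1}.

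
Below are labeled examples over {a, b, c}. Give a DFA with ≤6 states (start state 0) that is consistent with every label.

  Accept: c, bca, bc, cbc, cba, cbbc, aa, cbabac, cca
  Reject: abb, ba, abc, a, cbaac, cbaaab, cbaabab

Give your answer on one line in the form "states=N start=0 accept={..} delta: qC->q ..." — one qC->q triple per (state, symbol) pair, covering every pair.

Fold the examples into a partial DFA from state 0: repeatedly fix the first undefined (state, symbol) met by the shortest-then-alphabetical prefix, trying targets in increasing order and rejecting any under which an Accept and a Reject string meet in one state with the same remainder; add a state when all current targets are rejected. Accepting states are where Accept strings end.
a: 0a undefined. 0a->0: no, bc/abc meet in 0 with "bc" left. Open state 1: 0a->1.
b: 0b undefined. 0b->0: ok.
c: 0c undefined. 0c->0: no, bca/ba meet in 1. 0c->1: no, c/ba meet in 1. Open state 2: 0c->2.
aa: 1a undefined. 1a->0: ok.
ab: 1b undefined. 1b->0: no, c/abc meet in 2. 1b->1: ok.
cb: 2b undefined. 2b->0: no, c/cbaac meet in 2. 2b->1: no, cbc/abc meet in 1 with "c" left. 2b->2: ok.
cc: 2c undefined. 2c->0: no, cca/abb meet in 1. 2c->1: no, cbc/abb meet in 1. 2c->2: ok.
abc: 1c undefined. 1c->0: no, aa/abc meet in 0. 1c->1: ok.
bca: 2a undefined. 2a->0: no, bca/cbaaab meet in 0. 2a->1: no, c/cbaac meet in 2. 2a->2: no, c/cbaac meet in 2. Open state 3: 2a->3.
cbaa: 3a undefined. 3a->0: no, c/cbaac meet in 2. 3a->1: no, aa/cbaaab meet in 0. 3a->2: no, c/cbaac meet in 2. 3a->3: ok.
cbab: 3b undefined. 3b->0: no, aa/cbaaab meet in 0. 3b->1: no, aa/cbaabab meet in 0. 3b->2: no, c/cbaaab meet in 2. 3b->3: no, bca/cbaaab meet in 3. Open state 4: 3b->4.
cbaac: 3c undefined. 3c->0: no, aa/cbaac meet in 0. 3c->1: ok.
cbaba: 4a undefined. 4a->0: no, aa/cbaabab meet in 0. 4a->1: no, cbabac/abb meet in 1. 4a->2: no, c/cbaabab meet in 2. 4a->3: no, cbabac/abb meet in 1. 4a->4: ok.
cbabac: 4c undefined. 4c->0: ok.
cbaabab: 4b undefined. 4b->0: no, aa/cbaabab meet in 0. 4b->1: ok.
All examples now run through 5 states with every (state, symbol) defined. Accept strings end in {0,2,3}, Reject strings end in {1,4}; accept={0,2,3}.

states=5 start=0 accept={0,2,3} delta: 0a->1 0b->0 0c->2 1a->0 1b->1 1c->1 2a->3 2b->2 2c->2 3a->3 3b->4 3c->1 4a->4 4b->1 4c->0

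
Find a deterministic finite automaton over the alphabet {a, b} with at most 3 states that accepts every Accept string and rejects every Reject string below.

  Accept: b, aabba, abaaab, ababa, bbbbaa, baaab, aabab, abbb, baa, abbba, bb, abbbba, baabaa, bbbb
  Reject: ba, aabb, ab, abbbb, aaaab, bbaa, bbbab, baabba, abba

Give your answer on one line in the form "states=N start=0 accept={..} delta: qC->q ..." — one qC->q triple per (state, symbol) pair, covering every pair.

State merging on the prefix tree: take the shortest (then alphabetical) example prefix whose next move is undefined and point that move at state 0, else 1, else 2, ...; a target is out if some Accept/Reject pair would then sit in one state with the same input left (inseparable). If every existing state is out, open a new one.
a: 0a undefined. 0a->0: no, b/ab meet in 0 with "b" left. Open state 1: 0a->1.
b: 0b undefined. 0b->0: no, aabba/baabba meet in 1 with "abba" left. 0b->1: no, baaab/aaaab meet in 1 with "aaab" left. Open state 2: 0b->2.
aa: 1a undefined. 1a->0: no, b/aaaab meet in 2. 1a->1: no, aabba/abba meet in 1 with "bba" left. 1a->2: ok.
ab: 1b undefined. 1b->0: ok.
ba: 2a undefined. 2a->0: ok.
bb: 2b undefined. 2b->0: no, b/aabb meet in 2. 2b->1: ok.
All examples now run through 3 states with every (state, symbol) defined. Accept strings end in {1,2}, Reject strings end in {0}; accept={1,2}.

states=3 start=0 accept={1,2} delta: 0a->1 0b->2 1a->2 1b->0 2a->0 2b->1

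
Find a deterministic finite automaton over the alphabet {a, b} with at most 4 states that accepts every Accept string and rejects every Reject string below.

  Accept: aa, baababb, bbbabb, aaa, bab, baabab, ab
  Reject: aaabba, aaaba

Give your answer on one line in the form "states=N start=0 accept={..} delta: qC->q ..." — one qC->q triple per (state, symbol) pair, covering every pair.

states=3 start=0 accept={0,1} delta: 0a->0 0b->1 1a->2 1b->1 2a->0 2b->0

Grow the machine one transition at a time. Run the examples from 0; the earliest place one falls off (shortest prefix, ties alphabetical) gets sent to the lowest-numbered state that keeps every Accept/Reject pair distinguishable — a pair clashes when both reach the same state with identical unread suffix — and to a fresh state only if none does.
a: 0a undefined. 0a->0: ok.
b: 0b undefined. 0b->0: no, aa/aaabba meet in 0. Open state 1: 0b->1.
ba: 1a undefined. 1a->0: no, aa/aaaba meet in 0. 1a->1: no, ab/aaaba meet in 1. Open state 2: 1a->2.
bb: 1b undefined. 1b->0: no, aa/aaabba meet in 0. 1b->1: ok.
baa: 2a undefined. 2a->0: ok.
bab: 2b undefined. 2b->0: ok.
All examples now run through 3 states with every (state, symbol) defined. Accept strings end in {0,1}, Reject strings end in {2}; accept={0,1}.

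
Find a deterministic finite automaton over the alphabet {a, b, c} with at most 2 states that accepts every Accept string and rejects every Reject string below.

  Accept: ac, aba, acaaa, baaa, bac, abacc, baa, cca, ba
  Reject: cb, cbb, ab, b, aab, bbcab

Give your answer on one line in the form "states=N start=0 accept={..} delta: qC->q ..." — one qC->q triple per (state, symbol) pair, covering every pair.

states=2 start=0 accept={0} delta: 0a->0 0b->1 0c->0 1a->0 1b->1 1c->0

State merging on the prefix tree: take the shortest (then alphabetical) example prefix whose next move is undefined and point that move at state 0, else 1, else 2, ...; a target is out if some Accept/Reject pair would then sit in one state with the same input left (inseparable). If every existing state is out, open a new one.
a: 0a undefined. 0a->0: ok.
b: 0b undefined. 0b->0: no, aba/ab meet in 0. Open state 1: 0b->1.
c: 0c undefined. 0c->0: ok.
ba: 1a undefined. 1a->0: ok.
bb: 1b undefined. 1b->0: no, ac/cbb meet in 0. 1b->1: ok.
bbc: 1c undefined. 1c->0: ok.
All examples now run through 2 states with every (state, symbol) defined. Accept strings end in {0}, Reject strings end in {1}; accept={0}.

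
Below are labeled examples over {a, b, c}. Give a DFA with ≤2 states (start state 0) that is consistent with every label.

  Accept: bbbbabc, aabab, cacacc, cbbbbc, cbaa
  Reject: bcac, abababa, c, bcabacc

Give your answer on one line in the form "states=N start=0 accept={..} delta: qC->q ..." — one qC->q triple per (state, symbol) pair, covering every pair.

Fold the examples into a partial DFA from state 0: repeatedly fix the first undefined (state, symbol) met by the shortest-then-alphabetical prefix, trying targets in increasing order and rejecting any under which an Accept and a Reject string meet in one state with the same remainder; add a state when all current targets are rejected. Accepting states are where Accept strings end.
a: 0a undefined. 0a->0: ok.
b: 0b undefined. 0b->0: no, bbbbabc/c meet in 0 with "c" left. Open state 1: 0b->1.
c: 0c undefined. 0c->0: no, cacacc/c meet in 0. 0c->1: ok.
bb: 1b undefined. 1b->0: ok.
bc: 1c undefined. 1c->0: ok.
ca: 1a undefined. 1a->0: no, bbbbabc/abababa meet in 0. 1a->1: ok.
All examples now run through 2 states with every (state, symbol) defined. Accept strings end in {0}, Reject strings end in {1}; accept={0}.

states=2 start=0 accept={0} delta: 0a->0 0b->1 0c->1 1a->1 1b->0 1c->0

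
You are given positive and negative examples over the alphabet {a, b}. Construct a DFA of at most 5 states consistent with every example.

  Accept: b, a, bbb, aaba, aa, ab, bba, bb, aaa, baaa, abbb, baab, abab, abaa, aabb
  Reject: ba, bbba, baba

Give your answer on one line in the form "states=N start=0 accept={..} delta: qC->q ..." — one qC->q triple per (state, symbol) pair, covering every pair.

Fold the examples into a partial DFA from state 0: repeatedly fix the first undefined (state, symbol) met by the shortest-then-alphabetical prefix, trying targets in increasing order and rejecting any under which an Accept and a Reject string meet in one state with the same remainder; add a state when all current targets are rejected. Accepting states are where Accept strings end.
a: 0a undefined. 0a->0: no, aaba/ba meet in 0 with "ba" left. Open state 1: 0a->1.
b: 0b undefined. 0b->0: no, a/ba meet in 1. 0b->1: no, aaba/baba meet in 1 with "aba" left. Open state 2: 0b->2.
aa: 1a undefined. 1a->0: no, aaba/ba meet in 2 with "a" left. 1a->1: ok.
ab: 1b undefined. 1b->0: ok.
ba: 2a undefined. 2a->0: no, ab/ba meet in 0. 2a->1: no, a/ba meet in 1. 2a->2: no, b/ba meet in 2. Open state 3: 2a->3.
bb: 2b undefined. 2b->0: ok.
baa: 3a undefined. 3a->0: ok.
bab: 3b undefined. 3b->0: no, a/baba meet in 1. 3b->1: no, a/baba meet in 1. 3b->2: ok.
All examples now run through 4 states with every (state, symbol) defined. Accept strings end in {0,1,2}, Reject strings end in {3}; accept={0,1,2}.

states=4 start=0 accept={0,1,2} delta: 0a->1 0b->2 1a->1 1b->0 2a->3 2b->0 3a->0 3b->2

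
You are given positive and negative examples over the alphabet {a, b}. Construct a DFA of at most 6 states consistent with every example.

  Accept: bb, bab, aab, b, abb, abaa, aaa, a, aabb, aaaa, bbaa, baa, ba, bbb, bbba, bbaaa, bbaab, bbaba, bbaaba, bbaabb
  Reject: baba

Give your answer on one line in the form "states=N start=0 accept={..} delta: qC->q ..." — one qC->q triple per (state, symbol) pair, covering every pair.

states=4 start=0 accept={0,1,2} delta: 0a->0 0b->1 1a->1 1b->2 2a->3 2b->0 3a->0 3b->0

Fold the examples into a partial DFA from state 0: repeatedly fix the first undefined (state, symbol) met by the shortest-then-alphabetical prefix, trying targets in increasing order and rejecting any under which an Accept and a Reject string meet in one state with the same remainder; add a state when all current targets are rejected. Accepting states are where Accept strings end.
a: 0a undefined. 0a->0: ok.
b: 0b undefined. 0b->0: no, bb/baba meet in 0. Open state 1: 0b->1.
ba: 1a undefined. 1a->0: no, abaa/baba meet in 0. 1a->1: ok.
bb: 1b undefined. 1b->0: no, bb/baba meet in 0. 1b->1: no, bb/baba meet in 1. Open state 2: 1b->2.
bba: 2a undefined. 2a->0: no, aaa/baba meet in 0. 2a->1: no, aab/baba meet in 1. 2a->2: no, bb/baba meet in 2. Open state 3: 2a->3.
bbb: 2b undefined. 2b->0: ok.
bbaa: 3a undefined. 3a->0: ok.
bbab: 3b undefined. 3b->0: ok.
All examples now run through 4 states with every (state, symbol) defined. Accept strings end in {0,1,2}, Reject strings end in {3}; accept={0,1,2}.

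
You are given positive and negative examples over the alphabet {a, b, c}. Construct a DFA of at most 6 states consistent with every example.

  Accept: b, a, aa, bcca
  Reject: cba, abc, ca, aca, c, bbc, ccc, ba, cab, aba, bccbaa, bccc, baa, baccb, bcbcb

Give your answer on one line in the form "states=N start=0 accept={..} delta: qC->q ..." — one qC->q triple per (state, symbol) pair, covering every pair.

states=4 start=0 accept={0,1} delta: 0a->0 0b->1 0c->2 1a->2 1b->0 1c->2 2a->2 2b->2 2c->3 3a->0 3b->2 3c->2

Grow the machine one transition at a time. Run the examples from 0; the earliest place one falls off (shortest prefix, ties alphabetical) gets sent to the lowest-numbered state that keeps every Accept/Reject pair distinguishable — a pair clashes when both reach the same state with identical unread suffix — and to a fresh state only if none does.
a: 0a undefined. 0a->0: ok.
b: 0b undefined. 0b->0: no, b/ba meet in 0. Open state 1: 0b->1.
c: 0c undefined. 0c->0: no, b/cab meet in 1. 0c->1: no, b/c meet in 1. Open state 2: 0c->2.
ba: 1a undefined. 1a->0: no, a/ba meet in 0. 1a->1: no, b/ba meet in 1. 1a->2: ok.
bb: 1b undefined. 1b->0: ok.
bc: 1c undefined. 1c->0: no, b/bcbcb meet in 1. 1c->1: no, b/abc meet in 1. 1c->2: ok.
ca: 2a undefined. 2a->0: no, b/cab meet in 1. 2a->1: no, b/ca meet in 1. 2a->2: ok.
cb: 2b undefined. 2b->0: no, a/cba meet in 0. 2b->1: no, b/cab meet in 1. 2b->2: ok.
cc: 2c undefined. 2c->0: no, b/bcbcb meet in 1. 2c->1: no, a/bccbaa meet in 0. 2c->2: no, bcca/cba meet in 2. Open state 3: 2c->3.
ccc: 3c undefined. 3c->0: no, b/baccb meet in 1. 3c->1: no, b/ccc meet in 1. 3c->2: ok.
bcca: 3a undefined. 3a->0: ok.
bccb: 3b undefined. 3b->0: no, a/bccbaa meet in 0. 3b->1: no, b/bcbcb meet in 1. 3b->2: ok.
All examples now run through 4 states with every (state, symbol) defined. Accept strings end in {0,1}, Reject strings end in {2}; accept={0,1}.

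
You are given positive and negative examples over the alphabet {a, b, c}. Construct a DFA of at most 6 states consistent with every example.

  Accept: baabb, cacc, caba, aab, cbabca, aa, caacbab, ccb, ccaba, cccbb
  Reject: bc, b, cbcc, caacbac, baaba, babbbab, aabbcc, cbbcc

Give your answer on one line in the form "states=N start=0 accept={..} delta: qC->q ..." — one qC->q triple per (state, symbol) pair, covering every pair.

State merging on the prefix tree: take the shortest (then alphabetical) example prefix whose next move is undefined and point that move at state 0, else 1, else 2, ...; a target is out if some Accept/Reject pair would then sit in one state with the same input left (inseparable). If every existing state is out, open a new one.
a: 0a undefined. 0a->0: no, aab/b meet in 0 with "b" left. Open state 1: 0a->1.
b: 0b undefined. 0b->0: ok.
c: 0c undefined. 0c->0: no, ccb/bc meet in 0. 0c->1: no, caba/baaba meet in 1 with "aba" left. Open state 2: 0c->2.
aa: 1a undefined. 1a->0: no, baabb/b meet in 0. 1a->1: ok.
ca: 2a undefined. 2a->0: ok.
cb: 2b undefined. 2b->0: no, cacc/cbcc meet in 2 with "c" left. 2b->1: ok.
cc: 2c undefined. 2c->0: no, cacc/b meet in 0. 2c->1: no, ccaba/baaba meet in 1 with "ba" left. 2c->2: no, cacc/bc meet in 2. Open state 3: 2c->3.
aab: 1b undefined. 1b->0: no, baabb/b meet in 0. 1b->1: no, baabb/baaba meet in 1. 1b->2: no, aab/bc meet in 2. 1b->3: ok.
cbc: 1c undefined. 1c->0: ok.
cca: 3a undefined. 3a->0: ok.
ccb: 3b undefined. 3b->0: no, baabb/b meet in 0. 3b->1: ok.
ccc: 3c undefined. 3c->0: no, cccbb/b meet in 0. 3c->1: ok.
All examples now run through 4 states with every (state, symbol) defined. Accept strings end in {1,3}, Reject strings end in {0,2}; accept={1,3}.

states=4 start=0 accept={1,3} delta: 0a->1 0b->0 0c->2 1a->1 1b->3 1c->0 2a->0 2b->1 2c->3 3a->0 3b->1 3c->1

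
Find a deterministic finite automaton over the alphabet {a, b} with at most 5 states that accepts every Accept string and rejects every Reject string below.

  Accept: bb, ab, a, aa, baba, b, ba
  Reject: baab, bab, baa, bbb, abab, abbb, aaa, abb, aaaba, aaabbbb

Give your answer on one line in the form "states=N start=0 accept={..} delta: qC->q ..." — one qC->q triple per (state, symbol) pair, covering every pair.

Fold the examples into a partial DFA from state 0: repeatedly fix the first undefined (state, symbol) met by the shortest-then-alphabetical prefix, trying targets in increasing order and rejecting any under which an Accept and a Reject string meet in one state with the same remainder; add a state when all current targets are rejected. Accepting states are where Accept strings end.
a: 0a undefined. 0a->0: no, bb/abb meet in 0 with "bb" left. Open state 1: 0a->1.
b: 0b undefined. 0b->0: no, bb/bbb meet in 0. 0b->1: ok.
aa: 1a undefined. 1a->0: no, bb/baab meet in 1 with "b" left. 1a->1: no, bb/baab meet in 1 with "b" left. Open state 2: 1a->2.
ab: 1b undefined. 1b->0: no, bb/abab meet in 0. 1b->1: no, bb/bbb meet in 1. 1b->2: ok.
aaa: 2a undefined. 2a->0: no, bb/aaaba meet in 2. 2a->1: no, bb/baab meet in 2. 2a->2: no, bb/baa meet in 2. Open state 3: 2a->3.
abb: 2b undefined. 2b->0: no, a/abbb meet in 1. 2b->1: no, bb/abbb meet in 2. 2b->2: no, bb/bab meet in 2. 2b->3: ok.
aaab: 3b undefined. 3b->0: no, a/aaaba meet in 1. 3b->1: no, bb/aaaba meet in 2. 3b->2: no, bb/baab meet in 2. 3b->3: no, baba/aaaba meet in 3 with "a" left. Open state 4: 3b->4.
baba: 3a undefined. 3a->0: ok.
aaaba: 4a undefined. 4a->0: no, baba/aaaba meet in 0. 4a->1: no, a/aaaba meet in 1. 4a->2: no, bb/aaaba meet in 2. 4a->3: ok.
aaabb: 4b undefined. 4b->0: no, bb/aaabbbb meet in 2. 4b->1: ok.
All examples now run through 5 states with every (state, symbol) defined. Accept strings end in {0,1,2}, Reject strings end in {3,4}; accept={0,1,2}.

states=5 start=0 accept={0,1,2} delta: 0a->1 0b->1 1a->2 1b->2 2a->3 2b->3 3a->0 3b->4 4a->3 4b->1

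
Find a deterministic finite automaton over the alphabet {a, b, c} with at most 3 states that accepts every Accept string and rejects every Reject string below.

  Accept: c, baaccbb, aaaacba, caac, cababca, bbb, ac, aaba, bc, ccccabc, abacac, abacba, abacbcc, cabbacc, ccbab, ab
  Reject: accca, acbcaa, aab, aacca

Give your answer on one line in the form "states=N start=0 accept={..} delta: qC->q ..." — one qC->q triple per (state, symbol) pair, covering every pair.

State merging on the prefix tree: take the shortest (then alphabetical) example prefix whose next move is undefined and point that move at state 0, else 1, else 2, ...; a target is out if some Accept/Reject pair would then sit in one state with the same input left (inseparable). If every existing state is out, open a new one.
a: 0a undefined. 0a->0: no, ab/aab meet in 0 with "b" left. Open state 1: 0a->1.
b: 0b undefined. 0b->0: ok.
c: 0c undefined. 0c->0: ok.
aa: 1a undefined. 1a->0: no, c/aab meet in 0. 1a->1: no, ccbab/aab meet in 1 with "b" left. Open state 2: 1a->2.
ab: 1b undefined. 1b->0: ok.
ac: 1c undefined. 1c->0: no, cababca/accca meet in 1. 1c->1: ok.
aaa: 2a undefined. 2a->0: ok.
aab: 2b undefined. 2b->0: no, c/aab meet in 0. 2b->1: no, aaaacba/aab meet in 1. 2b->2: ok.
aac: 2c undefined. 2c->0: no, aaaacba/aacca meet in 1. 2c->1: ok.
All examples now run through 3 states with every (state, symbol) defined. Accept strings end in {0,1}, Reject strings end in {2}; accept={0,1}.

states=3 start=0 accept={0,1} delta: 0a->1 0b->0 0c->0 1a->2 1b->0 1c->1 2a->0 2b->2 2c->1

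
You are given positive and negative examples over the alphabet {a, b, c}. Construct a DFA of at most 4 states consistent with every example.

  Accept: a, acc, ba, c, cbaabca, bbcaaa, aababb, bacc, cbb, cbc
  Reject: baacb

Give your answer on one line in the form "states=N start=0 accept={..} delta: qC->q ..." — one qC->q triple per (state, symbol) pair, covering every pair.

State merging on the prefix tree: take the shortest (then alphabetical) example prefix whose next move is undefined and point that move at state 0, else 1, else 2, ...; a target is out if some Accept/Reject pair would then sit in one state with the same input left (inseparable). If every existing state is out, open a new one.
a: 0a undefined. 0a->0: ok.
b: 0b undefined. 0b->0: ok.
c: 0c undefined. 0c->0: no, a/baacb meet in 0. Open state 1: 0c->1.
cb: 1b undefined. 1b->0: no, a/baacb meet in 0. 1b->1: no, c/baacb meet in 1. Open state 2: 1b->2.
acc: 1c undefined. 1c->0: ok.
cba: 2a undefined. 2a->0: ok.
cbb: 2b undefined. 2b->0: ok.
cbc: 2c undefined. 2c->0: ok.
bbca: 1a undefined. 1a->0: ok.
All examples now run through 3 states with every (state, symbol) defined. Accept strings end in {0,1}, Reject strings end in {2}; accept={0,1}.

states=3 start=0 accept={0,1} delta: 0a->0 0b->0 0c->1 1a->0 1b->2 1c->0 2a->0 2b->0 2c->0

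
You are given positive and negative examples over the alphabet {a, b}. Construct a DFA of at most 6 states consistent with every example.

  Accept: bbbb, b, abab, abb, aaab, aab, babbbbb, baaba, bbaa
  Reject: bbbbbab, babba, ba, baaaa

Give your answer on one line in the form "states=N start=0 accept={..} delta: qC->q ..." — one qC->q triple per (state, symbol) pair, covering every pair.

Fold the examples into a partial DFA from state 0: repeatedly fix the first undefined (state, symbol) met by the shortest-then-alphabetical prefix, trying targets in increasing order and rejecting any under which an Accept and a Reject string meet in one state with the same remainder; add a state when all current targets are rejected. Accepting states are where Accept strings end.
a: 0a undefined. 0a->0: ok.
b: 0b undefined. 0b->0: no, bbbb/bbbbbab meet in 0. Open state 1: 0b->1.
ba: 1a undefined. 1a->0: no, baaba/ba meet in 0. 1a->1: no, b/ba meet in 1. Open state 2: 1a->2.
bb: 1b undefined. 1b->0: no, abab/bbbbbab meet in 2 with "b" left. 1b->1: no, abab/bbbbbab meet in 2 with "b" left. 1b->2: no, abb/ba meet in 2. Open state 3: 1b->3.
baa: 2a undefined. 2a->0: no, baaba/ba meet in 2. 2a->1: no, b/baaaa meet in 1. 2a->2: ok.
bab: 2b undefined. 2b->0: ok.
bba: 3a undefined. 3a->0: ok.
bbb: 3b undefined. 3b->0: no, bbbb/bbbbbab meet in 1. 3b->1: no, abab/bbbbbab meet in 0. 3b->2: no, bbbb/bbbbbab meet in 0. 3b->3: no, b/bbbbbab meet in 1. Open state 4: 3b->4.
bbbb: 4b undefined. 4b->0: no, bbbb/bbbbbab meet in 0. 4b->1: no, bbbb/bbbbbab meet in 1. 4b->2: no, bbbb/babba meet in 2. 4b->3: ok.
bbbbba: 4a undefined. 4a->0: no, b/bbbbbab meet in 1. 4a->1: no, bbbb/bbbbbab meet in 3. 4a->2: no, abab/bbbbbab meet in 0. 4a->3: ok.
All examples now run through 5 states with every (state, symbol) defined. Accept strings end in {0,1,3}, Reject strings end in {2,4}; accept={0,1,3}.

states=5 start=0 accept={0,1,3} delta: 0a->0 0b->1 1a->2 1b->3 2a->2 2b->0 3a->0 3b->4 4a->3 4b->3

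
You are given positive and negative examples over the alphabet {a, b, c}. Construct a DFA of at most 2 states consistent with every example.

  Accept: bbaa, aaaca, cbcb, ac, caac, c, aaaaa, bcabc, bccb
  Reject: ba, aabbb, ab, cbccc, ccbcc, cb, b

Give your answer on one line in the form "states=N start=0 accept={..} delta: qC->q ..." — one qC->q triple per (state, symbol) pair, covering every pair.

states=2 start=0 accept={0} delta: 0a->0 0b->1 0c->0 1a->1 1b->0 1c->1

Grow the machine one transition at a time. Run the examples from 0; the earliest place one falls off (shortest prefix, ties alphabetical) gets sent to the lowest-numbered state that keeps every Accept/Reject pair distinguishable — a pair clashes when both reach the same state with identical unread suffix — and to a fresh state only if none does.
a: 0a undefined. 0a->0: ok.
b: 0b undefined. 0b->0: no, bbaa/ba meet in 0. Open state 1: 0b->1.
c: 0c undefined. 0c->0: ok.
ba: 1a undefined. 1a->0: no, aaaca/ba meet in 0. 1a->1: ok.
bb: 1b undefined. 1b->0: ok.
bc: 1c undefined. 1c->0: no, bbaa/cbccc meet in 0. 1c->1: ok.
All examples now run through 2 states with every (state, symbol) defined. Accept strings end in {0}, Reject strings end in {1}; accept={0}.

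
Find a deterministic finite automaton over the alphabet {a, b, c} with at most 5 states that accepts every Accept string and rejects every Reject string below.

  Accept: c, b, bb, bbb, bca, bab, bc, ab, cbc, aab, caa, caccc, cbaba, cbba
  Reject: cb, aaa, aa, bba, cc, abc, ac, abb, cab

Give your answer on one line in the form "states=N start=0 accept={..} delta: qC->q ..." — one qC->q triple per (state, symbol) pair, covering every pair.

states=4 start=0 accept={0,2} delta: 0a->1 0b->0 0c->2 1a->1 1b->2 1c->1 2a->2 2b->3 2c->3 3a->1 3b->2 3c->0

Grow the machine one transition at a time. Run the examples from 0; the earliest place one falls off (shortest prefix, ties alphabetical) gets sent to the lowest-numbered state that keeps every Accept/Reject pair distinguishable — a pair clashes when both reach the same state with identical unread suffix — and to a fresh state only if none does.
a: 0a undefined. 0a->0: no, c/ac meet in 0 with "c" left. Open state 1: 0a->1.
b: 0b undefined. 0b->0: ok.
c: 0c undefined. 0c->0: no, c/cb meet in 0. 0c->1: no, c/bba meet in 1. Open state 2: 0c->2.
aa: 1a undefined. 1a->0: no, b/aa meet in 0. 1a->1: ok.
ab: 1b undefined. 1b->0: no, c/abc meet in 2. 1b->1: no, bab/aaa meet in 1. 1b->2: ok.
ac: 1c undefined. 1c->0: no, b/ac meet in 0. 1c->1: ok.
ca: 2a undefined. 2a->0: no, b/cab meet in 0. 2a->1: no, c/cab meet in 2. 2a->2: ok.
cb: 2b undefined. 2b->0: no, b/cb meet in 0. 2b->1: no, cbc/cb meet in 1. 2b->2: no, c/cb meet in 2. Open state 3: 2b->3.
cc: 2c undefined. 2c->0: no, b/cc meet in 0. 2c->1: no, caccc/aaa meet in 1. 2c->2: no, c/cc meet in 2. 2c->3: ok.
cba: 3a undefined. 3a->0: no, cbaba/aaa meet in 1. 3a->1: ok.
cbb: 3b undefined. 3b->0: no, cbba/aaa meet in 1. 3b->1: no, cbba/aaa meet in 1. 3b->2: ok.
cbc: 3c undefined. 3c->0: ok.
All examples now run through 4 states with every (state, symbol) defined. Accept strings end in {0,2}, Reject strings end in {1,3}; accept={0,2}.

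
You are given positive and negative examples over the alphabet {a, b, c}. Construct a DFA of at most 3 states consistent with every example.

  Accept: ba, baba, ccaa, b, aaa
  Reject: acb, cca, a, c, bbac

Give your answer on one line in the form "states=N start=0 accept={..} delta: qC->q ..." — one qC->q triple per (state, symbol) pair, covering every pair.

states=3 start=0 accept={2} delta: 0a->1 0b->2 0c->0 1a->2 1b->0 1c->1 2a->2 2b->1 2c->0

Fold the examples into a partial DFA from state 0: repeatedly fix the first undefined (state, symbol) met by the shortest-then-alphabetical prefix, trying targets in increasing order and rejecting any under which an Accept and a Reject string meet in one state with the same remainder; add a state when all current targets are rejected. Accepting states are where Accept strings end.
a: 0a undefined. 0a->0: no, aaa/a meet in 0. Open state 1: 0a->1.
b: 0b undefined. 0b->0: no, ba/a meet in 1. 0b->1: no, b/a meet in 1. Open state 2: 0b->2.
c: 0c undefined. 0c->0: ok.
aa: 1a undefined. 1a->0: no, ccaa/c meet in 0. 1a->1: no, ccaa/cca meet in 1. 1a->2: ok.
ac: 1c undefined. 1c->0: no, ccaa/acb meet in 2. 1c->1: ok.
ba: 2a undefined. 2a->0: no, ba/c meet in 0. 2a->1: no, ba/cca meet in 1. 2a->2: ok.
bb: 2b undefined. 2b->0: no, baba/cca meet in 1. 2b->1: ok.
acb: 1b undefined. 1b->0: ok.
bbac: 2c undefined. 2c->0: ok.
All examples now run through 3 states with every (state, symbol) defined. Accept strings end in {2}, Reject strings end in {0,1}; accept={2}.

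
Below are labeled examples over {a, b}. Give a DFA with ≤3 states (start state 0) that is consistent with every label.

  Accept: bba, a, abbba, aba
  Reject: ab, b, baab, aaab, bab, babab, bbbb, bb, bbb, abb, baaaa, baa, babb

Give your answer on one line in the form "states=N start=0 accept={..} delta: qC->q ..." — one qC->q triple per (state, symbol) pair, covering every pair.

Fold the examples into a partial DFA from state 0: repeatedly fix the first undefined (state, symbol) met by the shortest-then-alphabetical prefix, trying targets in increasing order and rejecting any under which an Accept and a Reject string meet in one state with the same remainder; add a state when all current targets are rejected. Accepting states are where Accept strings end.
a: 0a undefined. 0a->0: ok.
b: 0b undefined. 0b->0: no, bba/ab meet in 0. Open state 1: 0b->1.
ba: 1a undefined. 1a->0: no, a/baaaa meet in 0. 1a->1: no, aba/ab meet in 1. Open state 2: 1a->2.
bb: 1b undefined. 1b->0: no, bba/bbbb meet in 0. 1b->1: ok.
baa: 2a undefined. 2a->0: no, a/baaaa meet in 0. 2a->1: ok.
bab: 2b undefined. 2b->0: no, a/bab meet in 0. 2b->1: ok.
All examples now run through 3 states with every (state, symbol) defined. Accept strings end in {0,2}, Reject strings end in {1}; accept={0,2}.

states=3 start=0 accept={0,2} delta: 0a->0 0b->1 1a->2 1b->1 2a->1 2b->1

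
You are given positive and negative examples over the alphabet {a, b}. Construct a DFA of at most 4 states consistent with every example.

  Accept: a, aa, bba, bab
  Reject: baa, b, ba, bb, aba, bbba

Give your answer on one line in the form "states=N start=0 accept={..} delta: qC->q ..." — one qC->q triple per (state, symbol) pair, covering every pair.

states=4 start=0 accept={0} delta: 0a->0 0b->1 1a->2 1b->3 2a->1 2b->0 3a->0 3b->1

Grow the machine one transition at a time. Run the examples from 0; the earliest place one falls off (shortest prefix, ties alphabetical) gets sent to the lowest-numbered state that keeps every Accept/Reject pair distinguishable — a pair clashes when both reach the same state with identical unread suffix — and to a fresh state only if none does.
a: 0a undefined. 0a->0: ok.
b: 0b undefined. 0b->0: no, a/baa meet in 0. Open state 1: 0b->1.
ba: 1a undefined. 1a->0: no, a/baa meet in 0. 1a->1: no, bab/bb meet in 1 with "b" left. Open state 2: 1a->2.
bb: 1b undefined. 1b->0: no, a/bb meet in 0. 1b->1: no, bba/ba meet in 2. 1b->2: no, bba/baa meet in 2 with "a" left. Open state 3: 1b->3.
baa: 2a undefined. 2a->0: no, a/baa meet in 0. 2a->1: ok.
bab: 2b undefined. 2b->0: ok.
bba: 3a undefined. 3a->0: ok.
bbb: 3b undefined. 3b->0: no, a/bbba meet in 0. 3b->1: ok.
All examples now run through 4 states with every (state, symbol) defined. Accept strings end in {0}, Reject strings end in {1,2,3}; accept={0}.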